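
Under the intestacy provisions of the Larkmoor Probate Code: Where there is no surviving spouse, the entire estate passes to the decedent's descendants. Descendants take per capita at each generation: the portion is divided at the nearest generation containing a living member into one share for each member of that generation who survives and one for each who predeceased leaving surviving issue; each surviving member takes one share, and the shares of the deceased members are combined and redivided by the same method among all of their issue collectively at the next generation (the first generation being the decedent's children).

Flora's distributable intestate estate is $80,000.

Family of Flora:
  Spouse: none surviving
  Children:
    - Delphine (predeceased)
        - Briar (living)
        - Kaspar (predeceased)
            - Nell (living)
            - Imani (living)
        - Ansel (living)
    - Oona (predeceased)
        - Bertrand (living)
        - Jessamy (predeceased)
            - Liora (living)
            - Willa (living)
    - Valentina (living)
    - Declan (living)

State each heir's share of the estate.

Briar: $8,000; Nell: $4,000; Imani: $4,000; Ansel: $8,000; Bertrand: $8,000; Liora: $4,000; Willa: $4,000; Valentina: $20,000; Declan: $20,000

The entire $80,000 passes to the descendants.
That amount ($80,000) is divided at the children's generation into 4 shares of $20,000. Valentina and Declan each take $20,000. The 2 shares of the deceased (Delphine and Oona) are combined into a pool of $40,000.
That pool ($40,000) is divided at the grandchildren's generation into 5 shares of $8,000. Briar, Ansel, and Bertrand each take $8,000. The 2 shares of the deceased (Kaspar and Jessamy) are combined into a pool of $16,000.
That pool ($16,000) is divided at the great-grandchildren's generation equally among Nell, Imani, Liora, and Willa: $4,000 each.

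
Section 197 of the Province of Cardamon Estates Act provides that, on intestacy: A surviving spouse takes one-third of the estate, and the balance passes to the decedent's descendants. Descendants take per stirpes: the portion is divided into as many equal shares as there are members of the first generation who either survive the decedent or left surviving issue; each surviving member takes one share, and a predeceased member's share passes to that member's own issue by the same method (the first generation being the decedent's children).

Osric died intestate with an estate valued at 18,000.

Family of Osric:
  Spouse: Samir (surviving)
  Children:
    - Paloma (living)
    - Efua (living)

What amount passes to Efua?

Efua receives 6,000.

Samir takes one-third of 18,000 = 6,000. The remaining 12,000 passes to the descendants.
The descendants' portion (12,000) is divided into 2 shares of 6,000: Paloma and Efua each take 6,000.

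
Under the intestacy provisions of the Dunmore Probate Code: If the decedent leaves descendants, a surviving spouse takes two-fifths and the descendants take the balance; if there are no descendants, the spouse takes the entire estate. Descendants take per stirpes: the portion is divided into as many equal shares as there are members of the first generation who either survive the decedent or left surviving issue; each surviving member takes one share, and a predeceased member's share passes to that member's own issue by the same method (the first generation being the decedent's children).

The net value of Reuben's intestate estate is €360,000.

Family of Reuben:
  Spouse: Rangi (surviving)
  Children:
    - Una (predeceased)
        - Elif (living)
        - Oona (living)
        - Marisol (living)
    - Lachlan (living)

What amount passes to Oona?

Oona receives €36,000.

Rangi takes two-fifths of €360,000 = €144,000. The remaining €216,000 passes to the descendants.
The descendants' portion (€216,000) is divided into 2 shares of €108,000: Lachlan takes €108,000; Una's €108,000 share passes to Una's issue.
Una's share (€108,000) is divided into 3 shares of €36,000: Elif, Oona, and Marisol each take €36,000.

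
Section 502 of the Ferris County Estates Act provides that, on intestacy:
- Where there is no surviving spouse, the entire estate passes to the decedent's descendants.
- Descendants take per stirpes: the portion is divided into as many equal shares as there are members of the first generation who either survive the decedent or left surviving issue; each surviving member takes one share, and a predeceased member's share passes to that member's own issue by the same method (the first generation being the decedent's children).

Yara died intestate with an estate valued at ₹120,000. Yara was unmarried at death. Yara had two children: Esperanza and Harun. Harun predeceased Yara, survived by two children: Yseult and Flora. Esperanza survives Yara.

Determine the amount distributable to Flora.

The entire ₹120,000 passes to the descendants.
That amount (₹120,000) is divided into 2 shares of ₹60,000: Esperanza takes ₹60,000; Harun's ₹60,000 share passes to Harun's issue.
Harun's share (₹60,000) is divided into 2 shares of ₹30,000: Yseult and Flora each take ₹30,000.

Flora receives ₹30,000.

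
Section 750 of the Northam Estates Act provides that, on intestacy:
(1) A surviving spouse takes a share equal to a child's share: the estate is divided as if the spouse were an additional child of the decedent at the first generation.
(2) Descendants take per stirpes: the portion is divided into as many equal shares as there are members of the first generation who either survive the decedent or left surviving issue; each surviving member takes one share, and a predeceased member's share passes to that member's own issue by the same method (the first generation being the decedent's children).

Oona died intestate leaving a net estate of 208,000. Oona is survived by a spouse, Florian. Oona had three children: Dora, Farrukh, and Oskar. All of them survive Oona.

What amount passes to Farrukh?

The spouse counts as an additional share at the children's level, so there are 4 primary shares of 52,000. Florian takes one such share (52,000).
The children's combined portion (156,000) is divided into 3 shares of 52,000: Dora, Farrukh, and Oskar each take 52,000.

Farrukh receives 52,000.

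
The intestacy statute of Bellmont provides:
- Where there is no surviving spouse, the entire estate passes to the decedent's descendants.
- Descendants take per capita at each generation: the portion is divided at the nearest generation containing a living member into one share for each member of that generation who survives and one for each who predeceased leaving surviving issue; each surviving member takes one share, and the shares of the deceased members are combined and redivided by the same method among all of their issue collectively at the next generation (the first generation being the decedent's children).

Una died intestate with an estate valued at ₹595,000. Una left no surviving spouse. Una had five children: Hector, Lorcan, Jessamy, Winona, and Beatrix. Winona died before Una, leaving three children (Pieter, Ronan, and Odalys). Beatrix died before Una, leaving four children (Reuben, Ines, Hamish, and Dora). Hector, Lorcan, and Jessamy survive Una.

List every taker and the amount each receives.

Hector: ₹119,000; Lorcan: ₹119,000; Jessamy: ₹119,000; Pieter: ₹34,000; Ronan: ₹34,000; Odalys: ₹34,000; Reuben: ₹34,000; Ines: ₹34,000; Hamish: ₹34,000; Dora: ₹34,000

The entire ₹595,000 passes to the descendants.
That amount (₹595,000) is divided at the children's generation into 5 shares of ₹119,000. Hector, Lorcan, and Jessamy each take ₹119,000. The 2 shares of the deceased (Winona and Beatrix) are combined into a pool of ₹238,000.
That pool (₹238,000) is divided at the grandchildren's generation equally among Pieter, Ronan, Odalys, Reuben, Ines, Hamish, and Dora: ₹34,000 each.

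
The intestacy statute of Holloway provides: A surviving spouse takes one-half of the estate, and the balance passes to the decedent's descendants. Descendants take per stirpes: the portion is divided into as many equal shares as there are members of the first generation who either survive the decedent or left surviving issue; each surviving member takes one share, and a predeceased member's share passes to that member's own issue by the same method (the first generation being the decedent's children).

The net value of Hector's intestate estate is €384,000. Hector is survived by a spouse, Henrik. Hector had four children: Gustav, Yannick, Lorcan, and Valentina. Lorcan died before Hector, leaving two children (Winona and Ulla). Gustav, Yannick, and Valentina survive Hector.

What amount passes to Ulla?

Henrik takes one-half of €384,000 = €192,000. The remaining €192,000 passes to the descendants.
The descendants' portion (€192,000) is divided into 4 shares of €48,000: Gustav, Yannick, and Valentina each take €48,000; Lorcan's €48,000 share passes to Lorcan's issue.
Lorcan's share (€48,000) is divided into 2 shares of €24,000: Winona and Ulla each take €24,000.

Ulla receives €24,000.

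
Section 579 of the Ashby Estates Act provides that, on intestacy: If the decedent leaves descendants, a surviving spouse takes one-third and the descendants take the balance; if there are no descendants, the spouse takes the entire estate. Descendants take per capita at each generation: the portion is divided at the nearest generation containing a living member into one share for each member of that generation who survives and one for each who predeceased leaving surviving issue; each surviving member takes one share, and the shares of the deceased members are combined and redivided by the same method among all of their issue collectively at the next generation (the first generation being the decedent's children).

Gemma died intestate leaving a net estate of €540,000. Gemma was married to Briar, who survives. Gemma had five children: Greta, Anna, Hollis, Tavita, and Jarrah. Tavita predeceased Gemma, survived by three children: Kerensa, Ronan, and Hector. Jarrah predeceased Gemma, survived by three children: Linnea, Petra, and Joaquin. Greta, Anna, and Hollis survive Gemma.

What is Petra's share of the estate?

Briar takes one-third of €540,000 = €180,000. The remaining €360,000 passes to the descendants.
The descendants' portion (€360,000) is divided at the children's generation into 5 shares of €72,000. Greta, Anna, and Hollis each take €72,000. The 2 shares of the deceased (Tavita and Jarrah) are combined into a pool of €144,000.
That pool (€144,000) is divided at the grandchildren's generation equally among Kerensa, Ronan, Hector, Linnea, Petra, and Joaquin: €24,000 each.

Petra receives €24,000.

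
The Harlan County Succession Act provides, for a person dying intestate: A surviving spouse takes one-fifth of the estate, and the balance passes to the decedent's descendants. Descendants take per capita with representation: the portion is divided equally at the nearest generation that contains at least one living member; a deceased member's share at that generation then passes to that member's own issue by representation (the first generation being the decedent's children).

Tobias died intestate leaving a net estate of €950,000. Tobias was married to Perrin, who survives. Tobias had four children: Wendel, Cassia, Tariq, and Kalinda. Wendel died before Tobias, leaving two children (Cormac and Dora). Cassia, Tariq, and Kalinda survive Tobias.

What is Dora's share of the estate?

Dora receives €95,000.

Perrin takes one-fifth of €950,000 = €190,000. The remaining €760,000 passes to the descendants.
The descendants' portion (€760,000) is divided into 4 shares of €190,000: Cassia, Tariq, and Kalinda each take €190,000; Wendel's €190,000 share passes to Wendel's issue.
Wendel's share (€190,000) is divided into 2 shares of €95,000: Cormac and Dora each take €95,000.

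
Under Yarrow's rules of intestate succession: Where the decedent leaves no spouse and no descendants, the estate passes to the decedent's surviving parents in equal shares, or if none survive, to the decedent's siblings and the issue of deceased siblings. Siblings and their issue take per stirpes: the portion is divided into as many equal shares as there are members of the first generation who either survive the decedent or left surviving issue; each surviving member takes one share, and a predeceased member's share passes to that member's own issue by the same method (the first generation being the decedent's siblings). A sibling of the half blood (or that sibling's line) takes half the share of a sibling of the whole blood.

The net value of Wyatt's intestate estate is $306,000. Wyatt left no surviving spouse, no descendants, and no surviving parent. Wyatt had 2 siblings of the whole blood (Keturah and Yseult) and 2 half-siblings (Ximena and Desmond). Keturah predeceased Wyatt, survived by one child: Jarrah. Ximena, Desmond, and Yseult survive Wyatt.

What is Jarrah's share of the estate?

The entire $306,000 passes to the siblings and their issue.
Counting each half-blood sibling's line as half a unit, there are 3 units in $306,000, so one unit is $102,000. Whole-blood lines (Keturah and Yseult) take $102,000 each; half-blood lines (Ximena and Desmond) take $51,000 each.
Keturah's share ($102,000) passes entirely to Jarrah.

Jarrah receives $102,000.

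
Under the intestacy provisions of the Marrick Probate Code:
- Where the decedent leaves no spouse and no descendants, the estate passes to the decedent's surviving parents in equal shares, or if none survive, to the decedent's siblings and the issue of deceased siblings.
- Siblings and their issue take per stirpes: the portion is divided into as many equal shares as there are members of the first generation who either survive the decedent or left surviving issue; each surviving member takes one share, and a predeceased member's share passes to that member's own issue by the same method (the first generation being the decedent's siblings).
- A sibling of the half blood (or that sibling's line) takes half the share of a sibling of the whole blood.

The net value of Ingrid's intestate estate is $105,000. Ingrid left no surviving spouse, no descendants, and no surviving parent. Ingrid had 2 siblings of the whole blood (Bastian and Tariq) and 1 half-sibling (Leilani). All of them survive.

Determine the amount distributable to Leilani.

The entire $105,000 passes to the siblings and their issue.
Counting each half-blood sibling's line as half a unit, there are 5/2 units in $105,000, so one unit is $42,000. Whole-blood lines (Bastian and Tariq) take $42,000 each; half-blood lines (Leilani) take $21,000 each.

Leilani receives $21,000.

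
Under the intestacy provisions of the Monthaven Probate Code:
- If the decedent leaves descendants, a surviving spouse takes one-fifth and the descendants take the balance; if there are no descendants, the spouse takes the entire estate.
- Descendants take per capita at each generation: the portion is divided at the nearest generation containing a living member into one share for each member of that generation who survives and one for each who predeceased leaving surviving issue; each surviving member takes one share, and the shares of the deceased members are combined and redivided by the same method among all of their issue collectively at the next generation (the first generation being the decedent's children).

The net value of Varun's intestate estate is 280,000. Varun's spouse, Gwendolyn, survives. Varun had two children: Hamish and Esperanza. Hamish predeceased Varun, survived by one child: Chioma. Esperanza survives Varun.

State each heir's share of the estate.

Gwendolyn: 56,000; Chioma: 112,000; Esperanza: 112,000

Gwendolyn takes one-fifth of 280,000 = 56,000. The remaining 224,000 passes to the descendants.
The descendants' portion (224,000) is divided at the children's generation into 2 shares of 112,000. Esperanza takes 112,000. The remaining share for the deceased Hamish (112,000) is carried to the next generation.
That pool (112,000) passes entirely to Chioma, the sole taker at the grandchildren's generation.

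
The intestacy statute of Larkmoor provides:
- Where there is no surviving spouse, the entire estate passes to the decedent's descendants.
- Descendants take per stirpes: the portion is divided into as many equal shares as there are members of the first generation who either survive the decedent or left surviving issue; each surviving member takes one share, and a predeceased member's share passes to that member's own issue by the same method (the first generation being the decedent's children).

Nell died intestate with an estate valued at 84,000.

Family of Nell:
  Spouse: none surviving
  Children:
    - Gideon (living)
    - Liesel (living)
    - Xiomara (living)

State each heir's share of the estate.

The entire 84,000 passes to the descendants.
That amount (84,000) is divided into 3 shares of 28,000: Gideon, Liesel, and Xiomara each take 28,000.

Gideon: 28,000; Liesel: 28,000; Xiomara: 28,000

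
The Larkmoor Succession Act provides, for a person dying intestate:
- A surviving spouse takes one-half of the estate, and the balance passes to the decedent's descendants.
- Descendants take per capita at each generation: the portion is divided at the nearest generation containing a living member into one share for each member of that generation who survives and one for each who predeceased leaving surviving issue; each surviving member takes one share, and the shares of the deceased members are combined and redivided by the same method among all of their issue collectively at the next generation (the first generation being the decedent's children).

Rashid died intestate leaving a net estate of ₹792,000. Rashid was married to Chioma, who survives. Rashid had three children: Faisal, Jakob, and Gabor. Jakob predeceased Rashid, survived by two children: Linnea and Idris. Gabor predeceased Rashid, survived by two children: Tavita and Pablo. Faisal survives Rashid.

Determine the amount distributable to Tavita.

Tavita receives ₹66,000.

Chioma takes one-half of ₹792,000 = ₹396,000. The remaining ₹396,000 passes to the descendants.
The descendants' portion (₹396,000) is divided at the children's generation into 3 shares of ₹132,000. Faisal takes ₹132,000. The 2 shares of the deceased (Jakob and Gabor) are combined into a pool of ₹264,000.
That pool (₹264,000) is divided at the grandchildren's generation equally among Linnea, Idris, Tavita, and Pablo: ₹66,000 each.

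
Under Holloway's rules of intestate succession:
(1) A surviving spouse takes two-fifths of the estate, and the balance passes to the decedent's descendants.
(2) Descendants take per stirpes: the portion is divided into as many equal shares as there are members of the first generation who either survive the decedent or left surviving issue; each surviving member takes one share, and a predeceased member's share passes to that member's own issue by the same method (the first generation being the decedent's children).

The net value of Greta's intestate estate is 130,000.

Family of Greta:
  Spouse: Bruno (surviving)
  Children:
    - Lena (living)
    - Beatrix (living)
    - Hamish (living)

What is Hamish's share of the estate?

Hamish receives 26,000.

Bruno takes two-fifths of 130,000 = 52,000. The remaining 78,000 passes to the descendants.
The descendants' portion (78,000) is divided into 3 shares of 26,000: Lena, Beatrix, and Hamish each take 26,000.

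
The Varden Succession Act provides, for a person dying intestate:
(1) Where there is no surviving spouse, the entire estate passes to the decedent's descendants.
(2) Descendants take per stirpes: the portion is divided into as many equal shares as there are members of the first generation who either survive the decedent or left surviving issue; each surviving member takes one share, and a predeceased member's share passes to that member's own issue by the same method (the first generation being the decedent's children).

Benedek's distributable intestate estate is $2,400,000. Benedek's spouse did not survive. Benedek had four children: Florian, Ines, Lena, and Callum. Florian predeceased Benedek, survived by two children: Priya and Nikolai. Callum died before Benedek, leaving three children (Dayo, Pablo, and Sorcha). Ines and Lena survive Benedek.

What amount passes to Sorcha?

Sorcha receives $200,000.

The entire $2,400,000 passes to the descendants.
That amount ($2,400,000) is divided into 4 shares of $600,000: Ines and Lena each take $600,000; Florian's $600,000 share passes to Florian's issue; Callum's $600,000 share passes to Callum's issue.
Florian's share ($600,000) is divided into 2 shares of $300,000: Priya and Nikolai each take $300,000.
Callum's share ($600,000) is divided into 3 shares of $200,000: Dayo, Pablo, and Sorcha each take $200,000.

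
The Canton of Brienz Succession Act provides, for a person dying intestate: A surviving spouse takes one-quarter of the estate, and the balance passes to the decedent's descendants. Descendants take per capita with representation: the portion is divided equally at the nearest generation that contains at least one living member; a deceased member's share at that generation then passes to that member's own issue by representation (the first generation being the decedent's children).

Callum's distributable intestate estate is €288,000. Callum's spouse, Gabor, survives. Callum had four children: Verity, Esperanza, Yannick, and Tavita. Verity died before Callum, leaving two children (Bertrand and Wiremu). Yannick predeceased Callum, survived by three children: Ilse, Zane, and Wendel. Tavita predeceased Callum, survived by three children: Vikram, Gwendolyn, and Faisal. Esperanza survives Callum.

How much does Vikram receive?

Gabor takes one-quarter of €288,000 = €72,000. The remaining €216,000 passes to the descendants.
The descendants' portion (€216,000) is divided into 4 shares of €54,000: Esperanza takes €54,000; Verity's €54,000 share passes to Verity's issue; Yannick's €54,000 share passes to Yannick's issue; Tavita's €54,000 share passes to Tavita's issue.
Verity's share (€54,000) is divided into 2 shares of €27,000: Bertrand and Wiremu each take €27,000.
Yannick's share (€54,000) is divided into 3 shares of €18,000: Ilse, Zane, and Wendel each take €18,000.
Tavita's share (€54,000) is divided into 3 shares of €18,000: Vikram, Gwendolyn, and Faisal each take €18,000.

Vikram receives €18,000.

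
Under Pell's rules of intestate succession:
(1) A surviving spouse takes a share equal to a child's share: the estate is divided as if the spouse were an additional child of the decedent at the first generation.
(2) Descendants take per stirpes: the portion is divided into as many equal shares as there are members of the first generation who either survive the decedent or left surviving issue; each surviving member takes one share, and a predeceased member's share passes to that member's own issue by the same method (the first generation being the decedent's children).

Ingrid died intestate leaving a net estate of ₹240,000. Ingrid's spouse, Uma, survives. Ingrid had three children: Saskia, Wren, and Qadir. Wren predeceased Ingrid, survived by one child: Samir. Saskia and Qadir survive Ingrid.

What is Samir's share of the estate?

Samir receives ₹60,000.

The spouse counts as an additional share at the children's level, so there are 4 primary shares of ₹60,000. Uma takes one such share (₹60,000).
The children's combined portion (₹180,000) is divided into 3 shares of ₹60,000: Saskia and Qadir each take ₹60,000; Wren's ₹60,000 share passes to Wren's issue.
Wren's share (₹60,000) passes entirely to Samir.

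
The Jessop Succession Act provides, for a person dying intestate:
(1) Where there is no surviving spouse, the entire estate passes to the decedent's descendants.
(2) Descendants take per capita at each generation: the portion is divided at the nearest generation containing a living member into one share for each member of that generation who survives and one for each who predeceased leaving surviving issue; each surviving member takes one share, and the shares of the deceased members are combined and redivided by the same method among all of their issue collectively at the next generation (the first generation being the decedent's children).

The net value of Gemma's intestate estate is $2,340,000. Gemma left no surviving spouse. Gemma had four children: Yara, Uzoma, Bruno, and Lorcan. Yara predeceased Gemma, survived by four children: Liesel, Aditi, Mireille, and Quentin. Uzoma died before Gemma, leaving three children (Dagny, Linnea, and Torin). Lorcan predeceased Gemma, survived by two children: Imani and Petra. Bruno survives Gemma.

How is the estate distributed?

Liesel: $195,000; Aditi: $195,000; Mireille: $195,000; Quentin: $195,000; Dagny: $195,000; Linnea: $195,000; Torin: $195,000; Bruno: $585,000; Imani: $195,000; Petra: $195,000

The entire $2,340,000 passes to the descendants.
That amount ($2,340,000) is divided at the children's generation into 4 shares of $585,000. Bruno takes $585,000. The 3 shares of the deceased (Yara, Uzoma, and Lorcan) are combined into a pool of $1,755,000.
That pool ($1,755,000) is divided at the grandchildren's generation equally among Liesel, Aditi, Mireille, Quentin, Dagny, Linnea, Torin, Imani, and Petra: $195,000 each.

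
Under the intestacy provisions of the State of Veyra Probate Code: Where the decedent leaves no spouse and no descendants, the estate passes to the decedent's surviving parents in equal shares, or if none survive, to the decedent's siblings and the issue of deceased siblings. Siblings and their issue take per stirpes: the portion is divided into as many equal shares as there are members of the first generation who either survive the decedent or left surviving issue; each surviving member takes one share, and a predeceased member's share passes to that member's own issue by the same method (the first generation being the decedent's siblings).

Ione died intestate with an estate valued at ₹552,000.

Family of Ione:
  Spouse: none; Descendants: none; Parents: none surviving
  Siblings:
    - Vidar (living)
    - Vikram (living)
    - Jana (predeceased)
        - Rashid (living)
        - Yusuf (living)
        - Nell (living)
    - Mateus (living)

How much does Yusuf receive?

Yusuf receives ₹46,000.

The entire ₹552,000 passes to the siblings and their issue.
That amount (₹552,000) is divided into 4 shares of ₹138,000: Vidar, Vikram, and Mateus each take ₹138,000; Jana's ₹138,000 share passes to Jana's issue.
Jana's share (₹138,000) is divided into 3 shares of ₹46,000: Rashid, Yusuf, and Nell each take ₹46,000.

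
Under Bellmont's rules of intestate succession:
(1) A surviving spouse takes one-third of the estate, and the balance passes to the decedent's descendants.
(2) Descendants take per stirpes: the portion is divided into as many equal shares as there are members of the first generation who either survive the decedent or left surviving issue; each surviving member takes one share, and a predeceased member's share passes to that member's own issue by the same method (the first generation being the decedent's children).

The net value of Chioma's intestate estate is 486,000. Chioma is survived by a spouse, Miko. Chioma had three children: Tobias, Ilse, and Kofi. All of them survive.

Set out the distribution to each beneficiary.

Miko: 162,000; Tobias: 108,000; Ilse: 108,000; Kofi: 108,000

Miko takes one-third of 486,000 = 162,000. The remaining 324,000 passes to the descendants.
The descendants' portion (324,000) is divided into 3 shares of 108,000: Tobias, Ilse, and Kofi each take 108,000.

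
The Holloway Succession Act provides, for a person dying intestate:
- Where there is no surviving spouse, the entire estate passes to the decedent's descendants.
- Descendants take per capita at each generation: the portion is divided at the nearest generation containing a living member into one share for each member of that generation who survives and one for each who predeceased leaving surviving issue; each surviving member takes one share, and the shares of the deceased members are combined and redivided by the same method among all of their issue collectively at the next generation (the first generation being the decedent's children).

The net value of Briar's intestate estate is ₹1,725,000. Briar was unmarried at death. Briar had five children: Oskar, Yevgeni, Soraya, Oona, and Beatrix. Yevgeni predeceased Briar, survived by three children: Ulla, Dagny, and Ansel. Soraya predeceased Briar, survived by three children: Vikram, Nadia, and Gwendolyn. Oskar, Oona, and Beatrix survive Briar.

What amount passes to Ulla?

Ulla receives ₹115,000.

The entire ₹1,725,000 passes to the descendants.
That amount (₹1,725,000) is divided at the children's generation into 5 shares of ₹345,000. Oskar, Oona, and Beatrix each take ₹345,000. The 2 shares of the deceased (Yevgeni and Soraya) are combined into a pool of ₹690,000.
That pool (₹690,000) is divided at the grandchildren's generation equally among Ulla, Dagny, Ansel, Vikram, Nadia, and Gwendolyn: ₹115,000 each.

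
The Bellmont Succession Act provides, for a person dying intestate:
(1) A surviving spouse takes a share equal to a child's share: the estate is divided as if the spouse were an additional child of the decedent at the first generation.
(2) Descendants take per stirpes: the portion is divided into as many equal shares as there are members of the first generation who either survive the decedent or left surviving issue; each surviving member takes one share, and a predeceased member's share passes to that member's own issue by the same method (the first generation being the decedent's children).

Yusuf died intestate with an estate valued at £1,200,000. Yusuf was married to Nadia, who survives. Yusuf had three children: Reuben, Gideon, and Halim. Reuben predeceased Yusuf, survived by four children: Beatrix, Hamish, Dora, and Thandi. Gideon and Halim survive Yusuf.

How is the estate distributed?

Nadia: £300,000; Beatrix: £75,000; Hamish: £75,000; Dora: £75,000; Thandi: £75,000; Gideon: £300,000; Halim: £300,000

The spouse counts as an additional share at the children's level, so there are 4 primary shares of £300,000. Nadia takes one such share (£300,000).
The children's combined portion (£900,000) is divided into 3 shares of £300,000: Gideon and Halim each take £300,000; Reuben's £300,000 share passes to Reuben's issue.
Reuben's share (£300,000) is divided into 4 shares of £75,000: Beatrix, Hamish, Dora, and Thandi each take £75,000.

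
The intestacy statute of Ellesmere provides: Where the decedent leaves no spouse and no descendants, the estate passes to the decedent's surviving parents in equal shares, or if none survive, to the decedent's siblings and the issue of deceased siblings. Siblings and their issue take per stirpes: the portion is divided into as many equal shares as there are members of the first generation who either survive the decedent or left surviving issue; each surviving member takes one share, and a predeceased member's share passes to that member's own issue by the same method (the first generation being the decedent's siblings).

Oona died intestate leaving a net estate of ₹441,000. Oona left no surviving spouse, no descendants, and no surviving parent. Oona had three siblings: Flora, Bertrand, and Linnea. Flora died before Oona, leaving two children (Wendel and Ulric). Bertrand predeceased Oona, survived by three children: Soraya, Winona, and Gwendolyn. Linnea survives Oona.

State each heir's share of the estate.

Wendel: ₹73,500; Ulric: ₹73,500; Soraya: ₹49,000; Winona: ₹49,000; Gwendolyn: ₹49,000; Linnea: ₹147,000

The entire ₹441,000 passes to the siblings and their issue.
That amount (₹441,000) is divided into 3 shares of ₹147,000: Linnea takes ₹147,000; Flora's ₹147,000 share passes to Flora's issue; Bertrand's ₹147,000 share passes to Bertrand's issue.
Flora's share (₹147,000) is divided into 2 shares of ₹73,500: Wendel and Ulric each take ₹73,500.
Bertrand's share (₹147,000) is divided into 3 shares of ₹49,000: Soraya, Winona, and Gwendolyn each take ₹49,000.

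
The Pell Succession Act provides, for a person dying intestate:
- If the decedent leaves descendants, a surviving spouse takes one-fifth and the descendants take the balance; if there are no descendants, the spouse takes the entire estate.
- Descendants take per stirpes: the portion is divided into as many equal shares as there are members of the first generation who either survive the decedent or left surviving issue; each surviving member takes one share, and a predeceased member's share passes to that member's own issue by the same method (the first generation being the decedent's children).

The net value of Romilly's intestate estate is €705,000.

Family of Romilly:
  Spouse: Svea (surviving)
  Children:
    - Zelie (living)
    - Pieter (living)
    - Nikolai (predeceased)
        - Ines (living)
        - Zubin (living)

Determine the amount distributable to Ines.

Svea takes one-fifth of €705,000 = €141,000. The remaining €564,000 passes to the descendants.
The descendants' portion (€564,000) is divided into 3 shares of €188,000: Zelie and Pieter each take €188,000; Nikolai's €188,000 share passes to Nikolai's issue.
Nikolai's share (€188,000) is divided into 2 shares of €94,000: Ines and Zubin each take €94,000.

Ines receives €94,000.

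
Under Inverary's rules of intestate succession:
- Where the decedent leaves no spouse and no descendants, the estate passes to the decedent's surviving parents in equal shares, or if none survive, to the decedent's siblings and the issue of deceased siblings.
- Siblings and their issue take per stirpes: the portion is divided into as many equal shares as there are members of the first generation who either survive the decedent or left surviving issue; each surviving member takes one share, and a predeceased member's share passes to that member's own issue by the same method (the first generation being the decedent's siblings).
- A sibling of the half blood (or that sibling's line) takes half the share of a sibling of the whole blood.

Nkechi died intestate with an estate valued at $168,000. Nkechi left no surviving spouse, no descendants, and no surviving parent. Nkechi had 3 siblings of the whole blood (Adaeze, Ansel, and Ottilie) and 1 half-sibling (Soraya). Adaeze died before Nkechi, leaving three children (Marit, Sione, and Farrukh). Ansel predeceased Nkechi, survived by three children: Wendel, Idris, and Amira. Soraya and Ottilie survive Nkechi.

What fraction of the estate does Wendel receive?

Wendel receives 2/21 of the estate.

The entire $168,000 passes to the siblings and their issue.
Counting each half-blood sibling's line as half a unit, there are 7/2 units in $168,000, so one unit is $48,000. Whole-blood lines (Adaeze, Ansel, and Ottilie) take $48,000 each; half-blood lines (Soraya) take $24,000 each.
Adaeze's share ($48,000) is divided into 3 shares of $16,000: Marit, Sione, and Farrukh each take $16,000.
Ansel's share ($48,000) is divided into 3 shares of $16,000: Wendel, Idris, and Amira each take $16,000.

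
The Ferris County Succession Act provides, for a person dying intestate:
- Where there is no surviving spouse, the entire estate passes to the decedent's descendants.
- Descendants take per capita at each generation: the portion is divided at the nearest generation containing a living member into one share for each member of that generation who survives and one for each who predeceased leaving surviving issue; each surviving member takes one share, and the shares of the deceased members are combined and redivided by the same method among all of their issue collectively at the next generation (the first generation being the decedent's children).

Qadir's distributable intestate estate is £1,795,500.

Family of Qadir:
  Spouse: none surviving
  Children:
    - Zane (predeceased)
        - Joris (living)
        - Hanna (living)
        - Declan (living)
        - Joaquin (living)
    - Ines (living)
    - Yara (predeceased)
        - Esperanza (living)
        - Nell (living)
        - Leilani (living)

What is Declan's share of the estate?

The entire £1,795,500 passes to the descendants.
That amount (£1,795,500) is divided at the children's generation into 3 shares of £598,500. Ines takes £598,500. The 2 shares of the deceased (Zane and Yara) are combined into a pool of £1,197,000.
That pool (£1,197,000) is divided at the grandchildren's generation equally among Joris, Hanna, Declan, Joaquin, Esperanza, Nell, and Leilani: £171,000 each.

Declan receives £171,000.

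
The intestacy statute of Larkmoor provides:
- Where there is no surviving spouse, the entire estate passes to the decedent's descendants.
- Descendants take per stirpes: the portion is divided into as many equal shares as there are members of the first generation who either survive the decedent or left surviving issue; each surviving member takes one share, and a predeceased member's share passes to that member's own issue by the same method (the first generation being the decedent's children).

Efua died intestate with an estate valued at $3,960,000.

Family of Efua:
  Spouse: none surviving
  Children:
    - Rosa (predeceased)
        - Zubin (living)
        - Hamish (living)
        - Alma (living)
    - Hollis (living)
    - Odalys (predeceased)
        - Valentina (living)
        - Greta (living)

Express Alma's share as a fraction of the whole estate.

Alma receives 1/9 of the estate.

The entire $3,960,000 passes to the descendants.
That amount ($3,960,000) is divided into 3 shares of $1,320,000: Hollis takes $1,320,000; Rosa's $1,320,000 share passes to Rosa's issue; Odalys's $1,320,000 share passes to Odalys's issue.
Rosa's share ($1,320,000) is divided into 3 shares of $440,000: Zubin, Hamish, and Alma each take $440,000.
Odalys's share ($1,320,000) is divided into 2 shares of $660,000: Valentina and Greta each take $660,000.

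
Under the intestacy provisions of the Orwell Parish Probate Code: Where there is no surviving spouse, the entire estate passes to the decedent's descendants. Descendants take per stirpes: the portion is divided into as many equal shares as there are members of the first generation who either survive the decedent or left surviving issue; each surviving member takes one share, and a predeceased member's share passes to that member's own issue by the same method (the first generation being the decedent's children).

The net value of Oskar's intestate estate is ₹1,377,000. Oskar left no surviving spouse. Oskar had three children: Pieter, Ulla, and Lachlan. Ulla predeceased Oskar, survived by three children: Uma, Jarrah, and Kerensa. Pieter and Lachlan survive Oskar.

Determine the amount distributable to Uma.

The entire ₹1,377,000 passes to the descendants.
That amount (₹1,377,000) is divided into 3 shares of ₹459,000: Pieter and Lachlan each take ₹459,000; Ulla's ₹459,000 share passes to Ulla's issue.
Ulla's share (₹459,000) is divided into 3 shares of ₹153,000: Uma, Jarrah, and Kerensa each take ₹153,000.

Uma receives ₹153,000.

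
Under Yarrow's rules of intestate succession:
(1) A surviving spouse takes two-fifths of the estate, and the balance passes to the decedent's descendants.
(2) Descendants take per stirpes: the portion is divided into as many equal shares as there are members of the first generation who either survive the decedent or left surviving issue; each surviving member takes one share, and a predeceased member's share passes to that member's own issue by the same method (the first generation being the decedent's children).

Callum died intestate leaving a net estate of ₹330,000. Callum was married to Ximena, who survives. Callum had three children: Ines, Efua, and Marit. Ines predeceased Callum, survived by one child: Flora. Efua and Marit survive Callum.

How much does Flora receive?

Flora receives ₹66,000.

Ximena takes two-fifths of ₹330,000 = ₹132,000. The remaining ₹198,000 passes to the descendants.
The descendants' portion (₹198,000) is divided into 3 shares of ₹66,000: Efua and Marit each take ₹66,000; Ines's ₹66,000 share passes to Ines's issue.
Ines's share (₹66,000) passes entirely to Flora.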